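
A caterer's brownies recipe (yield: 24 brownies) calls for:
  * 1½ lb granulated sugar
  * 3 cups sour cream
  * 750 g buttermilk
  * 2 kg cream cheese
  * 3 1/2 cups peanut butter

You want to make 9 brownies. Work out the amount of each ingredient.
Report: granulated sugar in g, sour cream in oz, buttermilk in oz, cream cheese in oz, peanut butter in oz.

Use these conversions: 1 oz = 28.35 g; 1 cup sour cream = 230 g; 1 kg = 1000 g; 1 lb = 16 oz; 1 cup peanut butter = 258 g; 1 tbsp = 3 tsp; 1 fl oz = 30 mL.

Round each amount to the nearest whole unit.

Scaling factor: 9/24 = 3/8 = 0.375.
granulated sugar: 1.5 lb × 3/8 × 16 oz/lb × 28.35 g/oz ≈ 255 g
sour cream: 3 cup × 3/8 × 230 g/cup ÷ 28.35 g/oz ≈ 9 oz
buttermilk: 750 g × 3/8 ÷ 28.35 g/oz ≈ 10 oz
cream cheese: 2 kg × 3/8 × 1000 g/kg ÷ 28.35 g/oz ≈ 26 oz
peanut butter: 3.5 cup × 3/8 × 258 g/cup ÷ 28.35 g/oz ≈ 12 oz

granulated sugar: 255 g; sour cream: 9 oz; buttermilk: 10 oz; cream cheese: 26 oz; peanut butter: 12 oz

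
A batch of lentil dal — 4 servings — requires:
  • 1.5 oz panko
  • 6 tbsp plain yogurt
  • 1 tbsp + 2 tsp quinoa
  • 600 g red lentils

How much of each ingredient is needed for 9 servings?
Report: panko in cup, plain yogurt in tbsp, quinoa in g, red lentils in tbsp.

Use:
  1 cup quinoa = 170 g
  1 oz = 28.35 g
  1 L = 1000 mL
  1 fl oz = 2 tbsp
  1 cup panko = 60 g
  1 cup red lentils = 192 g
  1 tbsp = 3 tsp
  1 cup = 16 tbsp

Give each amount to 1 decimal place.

Scaling factor: 9/4 = 2.25.
panko: 1.5 oz × 9/4 × 28.35 g/oz ÷ 60 g/cup ≈ 1.6 cup
plain yogurt: 6 tbsp × 9/4 = 13.5 tbsp
quinoa: (1 tbsp + 2 tsp = 5/3 tbsp) × 9/4 ÷ 16 tbsp/cup × 170 g/cup ≈ 39.8 g
red lentils: 600 g × 9/4 ÷ 192 g/cup × 16 tbsp/cup = 112.5 tbsp

panko: 1.6 cup; plain yogurt: 13.5 tbsp; quinoa: 39.8 g; red lentils: 112.5 tbsp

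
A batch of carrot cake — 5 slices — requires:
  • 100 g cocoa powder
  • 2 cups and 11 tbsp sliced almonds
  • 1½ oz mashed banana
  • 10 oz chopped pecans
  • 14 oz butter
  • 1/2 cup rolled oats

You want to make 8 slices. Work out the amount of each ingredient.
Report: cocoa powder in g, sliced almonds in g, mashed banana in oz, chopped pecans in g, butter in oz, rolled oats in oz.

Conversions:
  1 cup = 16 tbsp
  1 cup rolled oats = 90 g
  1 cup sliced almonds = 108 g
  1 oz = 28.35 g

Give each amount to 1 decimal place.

Scaling factor: 8/5 = 1.6.
cocoa powder: 100 g × 8/5 = 160.0 g
sliced almonds: (2 cup + 11 tbsp = 2.6875 cup) × 8/5 × 108 g/cup = 464.4 g
mashed banana: 1.5 oz × 8/5 = 2.4 oz
chopped pecans: 10 oz × 8/5 × 28.35 g/oz = 453.6 g
butter: 14 oz × 8/5 = 22.4 oz
rolled oats: 0.5 cup × 8/5 × 90 g/cup ÷ 28.35 g/oz ≈ 2.5 oz

cocoa powder: 160.0 g; sliced almonds: 464.4 g; mashed banana: 2.4 oz; chopped pecans: 453.6 g; butter: 22.4 oz; rolled oats: 2.5 oz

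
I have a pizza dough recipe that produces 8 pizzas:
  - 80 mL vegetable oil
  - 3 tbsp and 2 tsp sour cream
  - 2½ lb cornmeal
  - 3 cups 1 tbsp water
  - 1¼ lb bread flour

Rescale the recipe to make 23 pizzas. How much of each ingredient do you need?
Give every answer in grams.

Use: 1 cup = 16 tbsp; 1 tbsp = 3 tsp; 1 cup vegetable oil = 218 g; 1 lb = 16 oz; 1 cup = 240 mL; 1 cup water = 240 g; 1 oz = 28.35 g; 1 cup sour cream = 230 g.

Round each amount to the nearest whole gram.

vegetable oil: 209 g; sour cream: 152 g; cornmeal: 3260 g; water: 2113 g; bread flour: 1630 g

Scaling factor: 23/8 = 2.875.
vegetable oil: 80 mL × 23/8 ÷ 240 mL/cup × 218 g/cup ≈ 209 g
sour cream: (3 tbsp + 2 tsp = 11/3 tbsp) × 23/8 ÷ 16 tbsp/cup × 230 g/cup ≈ 152 g
cornmeal: 2.5 lb × 23/8 × 16 oz/lb × 28.35 g/oz ≈ 3260 g
water: (3 cup + 1 tbsp = 3.0625 cup) × 23/8 × 240 g/cup ≈ 2113 g
bread flour: 1.25 lb × 23/8 × 16 oz/lb × 28.35 g/oz ≈ 1630 g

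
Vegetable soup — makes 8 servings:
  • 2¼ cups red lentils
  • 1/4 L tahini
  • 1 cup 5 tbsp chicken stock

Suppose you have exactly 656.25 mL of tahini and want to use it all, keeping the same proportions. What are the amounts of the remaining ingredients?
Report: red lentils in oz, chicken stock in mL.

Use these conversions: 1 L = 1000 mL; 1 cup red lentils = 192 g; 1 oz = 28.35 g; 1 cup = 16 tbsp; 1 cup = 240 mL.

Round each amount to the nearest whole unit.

The original recipe has 250 mL of tahini, so the scaling factor is 656.25 ÷ 250 = 21/8 = 2.625.
red lentils: 2.25 cup × 21/8 × 192 g/cup ÷ 28.35 g/oz = 40 oz
chicken stock: (1 cup + 5 tbsp = 1.3125 cup) × 21/8 × 240 mL/cup ≈ 827 mL

red lentils: 40 oz; chicken stock: 827 mL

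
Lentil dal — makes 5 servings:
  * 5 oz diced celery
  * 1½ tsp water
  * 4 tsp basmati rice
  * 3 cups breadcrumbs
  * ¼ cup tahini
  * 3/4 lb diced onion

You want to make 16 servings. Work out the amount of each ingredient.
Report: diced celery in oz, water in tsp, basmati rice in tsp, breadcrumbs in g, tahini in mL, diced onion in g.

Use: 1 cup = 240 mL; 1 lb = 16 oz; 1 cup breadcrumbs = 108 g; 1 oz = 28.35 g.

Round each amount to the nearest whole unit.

Scaling factor: 16/5 = 3.2.
diced celery: 5 oz × 16/5 = 16 oz
water: 1.5 tsp × 16/5 ≈ 5 tsp
basmati rice: 4 tsp × 16/5 ≈ 13 tsp
breadcrumbs: 3 cup × 16/5 × 108 g/cup ≈ 1037 g
tahini: 0.25 cup × 16/5 × 240 mL/cup = 192 mL
diced onion: 0.75 lb × 16/5 × 16 oz/lb × 28.35 g/oz ≈ 1089 g

diced celery: 16 oz; water: 5 tsp; basmati rice: 13 tsp; breadcrumbs: 1037 g; tahini: 192 mL; diced onion: 1089 g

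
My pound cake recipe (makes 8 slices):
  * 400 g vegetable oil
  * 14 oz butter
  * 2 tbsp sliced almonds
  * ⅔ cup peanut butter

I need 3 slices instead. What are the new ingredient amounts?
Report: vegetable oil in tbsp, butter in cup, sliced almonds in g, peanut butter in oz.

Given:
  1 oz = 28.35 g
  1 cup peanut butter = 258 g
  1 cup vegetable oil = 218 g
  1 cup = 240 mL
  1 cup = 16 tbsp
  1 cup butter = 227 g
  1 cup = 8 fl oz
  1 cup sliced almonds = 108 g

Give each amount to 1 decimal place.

vegetable oil: 11.0 tbsp; butter: 0.7 cup; sliced almonds: 5.1 g; peanut butter: 2.3 oz

Scaling factor: 3/8 = 0.375.
vegetable oil: 400 g × 3/8 ÷ 218 g/cup × 16 tbsp/cup ≈ 11.0 tbsp
butter: 14 oz × 3/8 × 28.35 g/oz ÷ 227 g/cup ≈ 0.7 cup
sliced almonds: 2 tbsp × 3/8 ÷ 16 tbsp/cup × 108 g/cup ≈ 5.1 g
peanut butter: 2/3 cup × 3/8 × 258 g/cup ÷ 28.35 g/oz ≈ 2.3 oz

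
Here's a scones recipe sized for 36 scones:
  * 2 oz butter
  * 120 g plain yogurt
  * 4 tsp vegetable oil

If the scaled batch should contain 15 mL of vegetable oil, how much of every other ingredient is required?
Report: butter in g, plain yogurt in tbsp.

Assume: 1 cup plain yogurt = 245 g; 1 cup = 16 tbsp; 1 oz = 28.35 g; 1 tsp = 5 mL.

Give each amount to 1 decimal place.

butter: 42.5 g; plain yogurt: 5.9 tbsp

The original recipe has 20 mL of vegetable oil, so the scaling factor is 15 ÷ 20 = 3/4 = 0.75.
butter: 2 oz × 3/4 × 28.35 g/oz ≈ 42.5 g
plain yogurt: 120 g × 3/4 ÷ 245 g/cup × 16 tbsp/cup ≈ 5.9 tbsp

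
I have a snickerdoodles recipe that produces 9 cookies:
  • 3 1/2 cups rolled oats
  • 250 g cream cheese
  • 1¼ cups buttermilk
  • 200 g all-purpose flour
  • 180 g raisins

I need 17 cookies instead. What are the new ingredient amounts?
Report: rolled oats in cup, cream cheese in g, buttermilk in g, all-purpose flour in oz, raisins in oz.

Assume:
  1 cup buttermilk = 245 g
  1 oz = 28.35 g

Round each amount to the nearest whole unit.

Scaling factor: 17/9.
rolled oats: 3.5 cup × 17/9 ≈ 7 cup
cream cheese: 250 g × 17/9 ≈ 472 g
buttermilk: 1.25 cup × 17/9 × 245 g/cup ≈ 578 g
all-purpose flour: 200 g × 17/9 ÷ 28.35 g/oz ≈ 13 oz
raisins: 180 g × 17/9 ÷ 28.35 g/oz ≈ 12 oz

rolled oats: 7 cup; cream cheese: 472 g; buttermilk: 578 g; all-purpose flour: 13 oz; raisins: 12 oz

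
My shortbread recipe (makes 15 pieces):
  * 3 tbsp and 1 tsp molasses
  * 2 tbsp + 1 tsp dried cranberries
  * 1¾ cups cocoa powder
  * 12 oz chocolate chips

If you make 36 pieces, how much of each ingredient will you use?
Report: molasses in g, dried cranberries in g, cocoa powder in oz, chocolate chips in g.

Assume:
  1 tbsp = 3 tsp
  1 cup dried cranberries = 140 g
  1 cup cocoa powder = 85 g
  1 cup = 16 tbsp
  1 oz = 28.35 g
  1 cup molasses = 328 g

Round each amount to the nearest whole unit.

molasses: 164 g; dried cranberries: 49 g; cocoa powder: 13 oz; chocolate chips: 816 g

Scaling factor: 36/15 = 12/5 = 2.4.
molasses: (3 tbsp + 1 tsp = 10/3 tbsp) × 12/5 ÷ 16 tbsp/cup × 328 g/cup = 164 g
dried cranberries: (2 tbsp + 1 tsp = 7/3 tbsp) × 12/5 ÷ 16 tbsp/cup × 140 g/cup = 49 g
cocoa powder: 1.75 cup × 12/5 × 85 g/cup ÷ 28.35 g/oz ≈ 13 oz
chocolate chips: 12 oz × 12/5 × 28.35 g/oz ≈ 816 g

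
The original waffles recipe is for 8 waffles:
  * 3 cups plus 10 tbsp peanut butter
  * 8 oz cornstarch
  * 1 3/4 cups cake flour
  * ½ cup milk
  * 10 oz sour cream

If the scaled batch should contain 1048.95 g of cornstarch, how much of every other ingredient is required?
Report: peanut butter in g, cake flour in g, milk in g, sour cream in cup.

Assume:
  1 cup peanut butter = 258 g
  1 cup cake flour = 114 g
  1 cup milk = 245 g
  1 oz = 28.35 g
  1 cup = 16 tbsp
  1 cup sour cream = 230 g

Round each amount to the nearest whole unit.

The original recipe has 226.8 g of cornstarch, so the scaling factor is 1048.95 ÷ 226.8 = 37/8 = 4.625.
peanut butter: (3 cup + 10 tbsp = 3.625 cup) × 37/8 × 258 g/cup ≈ 4326 g
cake flour: 1.75 cup × 37/8 × 114 g/cup ≈ 923 g
milk: 0.5 cup × 37/8 × 245 g/cup ≈ 567 g
sour cream: 10 oz × 37/8 × 28.35 g/oz ÷ 230 g/cup ≈ 6 cup

peanut butter: 4326 g; cake flour: 923 g; milk: 567 g; sour cream: 6 cup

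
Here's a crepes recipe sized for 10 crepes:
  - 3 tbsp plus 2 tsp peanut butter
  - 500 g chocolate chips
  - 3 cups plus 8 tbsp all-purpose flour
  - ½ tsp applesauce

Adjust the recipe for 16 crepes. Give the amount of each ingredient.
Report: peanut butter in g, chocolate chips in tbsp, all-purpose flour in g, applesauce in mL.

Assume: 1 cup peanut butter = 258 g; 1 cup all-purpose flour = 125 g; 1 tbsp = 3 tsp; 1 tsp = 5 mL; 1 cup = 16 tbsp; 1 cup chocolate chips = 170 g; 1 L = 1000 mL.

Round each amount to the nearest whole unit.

Scaling factor: 16/10 = 8/5 = 1.6.
peanut butter: (3 tbsp + 2 tsp = 11/3 tbsp) × 8/5 ÷ 16 tbsp/cup × 258 g/cup ≈ 95 g
chocolate chips: 500 g × 8/5 ÷ 170 g/cup × 16 tbsp/cup ≈ 75 tbsp
all-purpose flour: (3 cup + 8 tbsp = 3.5 cup) × 8/5 × 125 g/cup = 700 g
applesauce: 0.5 tsp × 8/5 × 5 mL/tsp = 4 mL

peanut butter: 95 g; chocolate chips: 75 tbsp; all-purpose flour: 700 g; applesauce: 4 mL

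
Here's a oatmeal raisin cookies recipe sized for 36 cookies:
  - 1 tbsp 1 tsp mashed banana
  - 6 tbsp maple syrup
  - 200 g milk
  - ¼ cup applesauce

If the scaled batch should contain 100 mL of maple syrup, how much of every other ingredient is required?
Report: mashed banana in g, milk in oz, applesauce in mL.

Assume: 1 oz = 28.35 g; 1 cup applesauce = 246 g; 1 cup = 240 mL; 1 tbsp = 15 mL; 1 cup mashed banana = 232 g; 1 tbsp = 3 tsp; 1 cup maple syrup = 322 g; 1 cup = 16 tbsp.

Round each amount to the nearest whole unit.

The original recipe has 90 mL of maple syrup, so the scaling factor is 100 ÷ 90 = 10/9.
mashed banana: (1 tbsp + 1 tsp = 4/3 tbsp) × 10/9 ÷ 16 tbsp/cup × 232 g/cup ≈ 21 g
milk: 200 g × 10/9 ÷ 28.35 g/oz ≈ 8 oz
applesauce: 0.25 cup × 10/9 × 240 mL/cup ≈ 67 mL

mashed banana: 21 g; milk: 8 oz; applesauce: 67 mL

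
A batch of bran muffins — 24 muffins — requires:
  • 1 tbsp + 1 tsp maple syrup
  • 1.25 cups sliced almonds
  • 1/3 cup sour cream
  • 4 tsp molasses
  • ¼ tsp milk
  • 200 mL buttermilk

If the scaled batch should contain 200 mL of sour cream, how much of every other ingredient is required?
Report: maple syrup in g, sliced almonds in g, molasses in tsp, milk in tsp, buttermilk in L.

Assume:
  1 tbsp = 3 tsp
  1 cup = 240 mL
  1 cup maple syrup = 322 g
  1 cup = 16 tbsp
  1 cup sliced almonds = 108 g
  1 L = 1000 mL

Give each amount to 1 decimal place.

maple syrup: 67.1 g; sliced almonds: 337.5 g; molasses: 10.0 tsp; milk: 0.6 tsp; buttermilk: 0.5 L

The original recipe has 80 mL of sour cream, so the scaling factor is 200 ÷ 80 = 5/2 = 2.5.
maple syrup: (1 tbsp + 1 tsp = 4/3 tbsp) × 5/2 ÷ 16 tbsp/cup × 322 g/cup ≈ 67.1 g
sliced almonds: 1.25 cup × 5/2 × 108 g/cup = 337.5 g
molasses: 4 tsp × 5/2 = 10.0 tsp
milk: 0.25 tsp × 5/2 ≈ 0.6 tsp
buttermilk: 200 mL × 5/2 ÷ 1000 mL/L = 0.5 L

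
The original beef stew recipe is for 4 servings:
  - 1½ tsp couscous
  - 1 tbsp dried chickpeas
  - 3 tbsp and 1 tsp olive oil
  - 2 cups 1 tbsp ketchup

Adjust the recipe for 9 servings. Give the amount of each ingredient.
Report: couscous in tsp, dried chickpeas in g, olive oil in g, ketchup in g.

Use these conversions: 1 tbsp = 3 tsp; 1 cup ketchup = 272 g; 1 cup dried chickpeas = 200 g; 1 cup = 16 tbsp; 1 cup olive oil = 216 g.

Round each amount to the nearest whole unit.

couscous: 3 tsp; dried chickpeas: 28 g; olive oil: 101 g; ketchup: 1262 g

Scaling factor: 9/4 = 2.25.
couscous: 1.5 tsp × 9/4 ≈ 3 tsp
dried chickpeas: 1 tbsp × 9/4 ÷ 16 tbsp/cup × 200 g/cup ≈ 28 g
olive oil: (3 tbsp + 1 tsp = 10/3 tbsp) × 9/4 ÷ 16 tbsp/cup × 216 g/cup ≈ 101 g
ketchup: (2 cup + 1 tbsp = 2.0625 cup) × 9/4 × 272 g/cup ≈ 1262 g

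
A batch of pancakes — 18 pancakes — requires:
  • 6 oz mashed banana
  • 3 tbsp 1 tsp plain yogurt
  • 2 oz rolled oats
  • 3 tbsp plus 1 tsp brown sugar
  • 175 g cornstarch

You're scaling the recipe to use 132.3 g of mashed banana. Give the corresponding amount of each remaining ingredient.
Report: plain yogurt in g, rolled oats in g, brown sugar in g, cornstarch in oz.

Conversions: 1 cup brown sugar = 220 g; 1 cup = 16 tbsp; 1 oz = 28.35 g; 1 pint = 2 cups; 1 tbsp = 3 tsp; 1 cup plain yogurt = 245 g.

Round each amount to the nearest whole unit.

plain yogurt: 40 g; rolled oats: 44 g; brown sugar: 36 g; cornstarch: 5 oz

The original recipe has 170.1 g of mashed banana, so the scaling factor is 132.3 ÷ 170.1 = 7/9.
plain yogurt: (3 tbsp + 1 tsp = 10/3 tbsp) × 7/9 ÷ 16 tbsp/cup × 245 g/cup ≈ 40 g
rolled oats: 2 oz × 7/9 × 28.35 g/oz ≈ 44 g
brown sugar: (3 tbsp + 1 tsp = 10/3 tbsp) × 7/9 ÷ 16 tbsp/cup × 220 g/cup ≈ 36 g
cornstarch: 175 g × 7/9 ÷ 28.35 g/oz ≈ 5 oz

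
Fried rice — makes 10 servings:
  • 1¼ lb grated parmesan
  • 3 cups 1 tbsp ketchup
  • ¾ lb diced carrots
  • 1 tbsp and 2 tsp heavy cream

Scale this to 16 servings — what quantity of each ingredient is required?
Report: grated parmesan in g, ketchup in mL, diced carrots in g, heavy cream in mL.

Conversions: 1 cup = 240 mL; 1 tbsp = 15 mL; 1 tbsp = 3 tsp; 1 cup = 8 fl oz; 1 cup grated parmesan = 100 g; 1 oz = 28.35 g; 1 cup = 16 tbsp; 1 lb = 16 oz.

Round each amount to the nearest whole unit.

grated parmesan: 907 g; ketchup: 1176 mL; diced carrots: 544 g; heavy cream: 40 mL

Scaling factor: 16/10 = 8/5 = 1.6.
grated parmesan: 1.25 lb × 8/5 × 16 oz/lb × 28.35 g/oz ≈ 907 g
ketchup: (3 cup + 1 tbsp = 3.0625 cup) × 8/5 × 240 mL/cup = 1176 mL
diced carrots: 0.75 lb × 8/5 × 16 oz/lb × 28.35 g/oz ≈ 544 g
heavy cream: (1 tbsp + 2 tsp = 5/3 tbsp) × 8/5 × 15 mL/tbsp = 40 mL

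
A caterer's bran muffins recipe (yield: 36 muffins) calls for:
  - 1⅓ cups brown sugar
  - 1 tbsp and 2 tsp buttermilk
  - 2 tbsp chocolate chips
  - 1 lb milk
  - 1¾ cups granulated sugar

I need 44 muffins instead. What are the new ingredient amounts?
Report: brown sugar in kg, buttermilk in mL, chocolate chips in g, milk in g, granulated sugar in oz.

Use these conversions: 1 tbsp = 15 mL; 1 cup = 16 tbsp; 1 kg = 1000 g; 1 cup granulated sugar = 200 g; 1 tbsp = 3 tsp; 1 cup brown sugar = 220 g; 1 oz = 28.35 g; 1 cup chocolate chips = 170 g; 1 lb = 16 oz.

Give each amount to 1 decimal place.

brown sugar: 0.4 kg; buttermilk: 30.6 mL; chocolate chips: 26.0 g; milk: 554.4 g; granulated sugar: 15.1 oz

Scaling factor: 44/36 = 11/9.
brown sugar: 4/3 cup × 11/9 × 220 g/cup ÷ 1000 g/kg ≈ 0.4 kg
buttermilk: (1 tbsp + 2 tsp = 5/3 tbsp) × 11/9 × 15 mL/tbsp ≈ 30.6 mL
chocolate chips: 2 tbsp × 11/9 ÷ 16 tbsp/cup × 170 g/cup ≈ 26.0 g
milk: 1 lb × 11/9 × 16 oz/lb × 28.35 g/oz = 554.4 g
granulated sugar: 1.75 cup × 11/9 × 200 g/cup ÷ 28.35 g/oz ≈ 15.1 oz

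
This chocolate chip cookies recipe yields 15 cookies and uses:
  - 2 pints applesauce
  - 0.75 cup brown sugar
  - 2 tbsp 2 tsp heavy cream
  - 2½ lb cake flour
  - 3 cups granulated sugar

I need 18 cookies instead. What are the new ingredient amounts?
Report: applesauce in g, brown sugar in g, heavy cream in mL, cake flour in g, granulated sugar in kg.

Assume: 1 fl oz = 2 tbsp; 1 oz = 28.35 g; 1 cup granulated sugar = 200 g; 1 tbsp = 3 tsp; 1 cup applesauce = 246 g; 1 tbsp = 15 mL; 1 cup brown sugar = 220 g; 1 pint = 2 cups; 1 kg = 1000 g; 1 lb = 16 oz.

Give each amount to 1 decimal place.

Scaling factor: 18/15 = 6/5 = 1.2.
applesauce: 2 pint × 6/5 × 2 cup/pint × 246 g/cup = 1180.8 g
brown sugar: 0.75 cup × 6/5 × 220 g/cup = 198.0 g
heavy cream: (2 tbsp + 2 tsp = 8/3 tbsp) × 6/5 × 15 mL/tbsp = 48.0 mL
cake flour: 2.5 lb × 6/5 × 16 oz/lb × 28.35 g/oz = 1360.8 g
granulated sugar: 3 cup × 6/5 × 200 g/cup ÷ 1000 g/kg ≈ 0.7 kg

applesauce: 1180.8 g; brown sugar: 198.0 g; heavy cream: 48.0 mL; cake flour: 1360.8 g; granulated sugar: 0.7 kg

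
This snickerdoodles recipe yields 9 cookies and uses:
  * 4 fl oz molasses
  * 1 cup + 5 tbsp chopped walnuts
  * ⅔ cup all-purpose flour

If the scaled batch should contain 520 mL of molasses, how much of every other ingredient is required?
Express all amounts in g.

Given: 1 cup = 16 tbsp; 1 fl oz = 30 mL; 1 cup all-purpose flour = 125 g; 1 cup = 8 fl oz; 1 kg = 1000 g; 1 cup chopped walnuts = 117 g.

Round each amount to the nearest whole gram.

The original recipe has 120 mL of molasses, so the scaling factor is 520 ÷ 120 = 13/3.
chopped walnuts: (1 cup + 5 tbsp = 1.3125 cup) × 13/3 × 117 g/cup ≈ 665 g
all-purpose flour: 2/3 cup × 13/3 × 125 g/cup ≈ 361 g

chopped walnuts: 665 g; all-purpose flour: 361 g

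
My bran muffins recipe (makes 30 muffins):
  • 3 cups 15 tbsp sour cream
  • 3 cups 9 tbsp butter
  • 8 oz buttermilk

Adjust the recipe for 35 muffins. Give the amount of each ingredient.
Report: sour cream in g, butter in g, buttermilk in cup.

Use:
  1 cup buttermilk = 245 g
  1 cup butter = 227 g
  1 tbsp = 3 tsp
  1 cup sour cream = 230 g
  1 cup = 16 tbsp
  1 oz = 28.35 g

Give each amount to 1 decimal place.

sour cream: 1056.6 g; butter: 943.5 g; buttermilk: 1.1 cup

Scaling factor: 35/30 = 7/6.
sour cream: (3 cup + 15 tbsp = 3.9375 cup) × 7/6 × 230 g/cup ≈ 1056.6 g
butter: (3 cup + 9 tbsp = 3.5625 cup) × 7/6 × 227 g/cup ≈ 943.5 g
buttermilk: 8 oz × 7/6 × 28.35 g/oz ÷ 245 g/cup ≈ 1.1 cup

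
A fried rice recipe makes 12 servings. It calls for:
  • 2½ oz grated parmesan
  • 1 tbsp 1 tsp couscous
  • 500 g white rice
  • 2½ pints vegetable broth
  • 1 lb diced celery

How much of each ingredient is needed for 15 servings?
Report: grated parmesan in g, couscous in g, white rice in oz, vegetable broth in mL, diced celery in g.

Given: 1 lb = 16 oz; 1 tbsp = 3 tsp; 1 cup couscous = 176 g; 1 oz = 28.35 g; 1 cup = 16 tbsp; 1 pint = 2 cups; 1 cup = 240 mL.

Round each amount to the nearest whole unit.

grated parmesan: 89 g; couscous: 18 g; white rice: 22 oz; vegetable broth: 1500 mL; diced celery: 567 g

Scaling factor: 15/12 = 5/4 = 1.25.
grated parmesan: 2.5 oz × 5/4 × 28.35 g/oz ≈ 89 g
couscous: (1 tbsp + 1 tsp = 4/3 tbsp) × 5/4 ÷ 16 tbsp/cup × 176 g/cup ≈ 18 g
white rice: 500 g × 5/4 ÷ 28.35 g/oz ≈ 22 oz
vegetable broth: 2.5 pint × 5/4 × 2 cup/pint × 240 mL/cup = 1500 mL
diced celery: 1 lb × 5/4 × 16 oz/lb × 28.35 g/oz = 567 g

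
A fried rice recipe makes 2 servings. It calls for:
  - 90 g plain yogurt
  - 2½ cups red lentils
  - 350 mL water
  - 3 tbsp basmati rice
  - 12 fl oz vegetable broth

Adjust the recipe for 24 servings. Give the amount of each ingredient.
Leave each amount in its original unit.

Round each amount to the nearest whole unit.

Scaling factor: 24/2 = 12.
plain yogurt: 90 g × 12 = 1080 g
red lentils: 2.5 cup × 12 = 30 cup
water: 350 mL × 12 = 4200 mL
basmati rice: 3 tbsp × 12 = 36 tbsp
vegetable broth: 12 fl oz × 12 = 144 fl oz

plain yogurt: 1080 g; red lentils: 30 cup; water: 4200 mL; basmati rice: 36 tbsp; vegetable broth: 144 fl oz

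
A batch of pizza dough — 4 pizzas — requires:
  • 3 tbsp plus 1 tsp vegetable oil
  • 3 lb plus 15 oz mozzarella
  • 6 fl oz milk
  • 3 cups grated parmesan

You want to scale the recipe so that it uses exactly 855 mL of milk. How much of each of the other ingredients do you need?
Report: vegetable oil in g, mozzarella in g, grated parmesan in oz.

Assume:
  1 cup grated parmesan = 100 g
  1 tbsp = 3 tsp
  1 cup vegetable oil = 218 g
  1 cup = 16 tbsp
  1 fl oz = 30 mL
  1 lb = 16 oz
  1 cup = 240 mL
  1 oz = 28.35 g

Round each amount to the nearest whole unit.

The original recipe has 180 mL of milk, so the scaling factor is 855 ÷ 180 = 19/4 = 4.75.
vegetable oil: (3 tbsp + 1 tsp = 10/3 tbsp) × 19/4 ÷ 16 tbsp/cup × 218 g/cup ≈ 216 g
mozzarella: (3 lb + 15 oz = 3.9375 lb) × 19/4 × 16 oz/lb × 28.35 g/oz ≈ 8484 g
grated parmesan: 3 cup × 19/4 × 100 g/cup ÷ 28.35 g/oz ≈ 50 oz

vegetable oil: 216 g; mozzarella: 8484 g; grated parmesan: 50 oz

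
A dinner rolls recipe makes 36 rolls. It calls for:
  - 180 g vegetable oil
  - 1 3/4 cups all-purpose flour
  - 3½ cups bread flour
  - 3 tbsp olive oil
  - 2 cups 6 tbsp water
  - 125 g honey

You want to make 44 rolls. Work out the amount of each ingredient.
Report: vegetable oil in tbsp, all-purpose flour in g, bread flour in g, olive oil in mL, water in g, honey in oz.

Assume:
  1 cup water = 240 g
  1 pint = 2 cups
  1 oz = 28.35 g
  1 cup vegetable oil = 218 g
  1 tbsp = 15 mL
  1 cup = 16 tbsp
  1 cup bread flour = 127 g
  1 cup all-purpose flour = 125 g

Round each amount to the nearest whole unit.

Scaling factor: 44/36 = 11/9.
vegetable oil: 180 g × 11/9 ÷ 218 g/cup × 16 tbsp/cup ≈ 16 tbsp
all-purpose flour: 1.75 cup × 11/9 × 125 g/cup ≈ 267 g
bread flour: 3.5 cup × 11/9 × 127 g/cup ≈ 543 g
olive oil: 3 tbsp × 11/9 × 15 mL/tbsp = 55 mL
water: (2 cup + 6 tbsp = 2.375 cup) × 11/9 × 240 g/cup ≈ 697 g
honey: 125 g × 11/9 ÷ 28.35 g/oz ≈ 5 oz

vegetable oil: 16 tbsp; all-purpose flour: 267 g; bread flour: 543 g; olive oil: 55 mL; water: 697 g; honey: 5 oz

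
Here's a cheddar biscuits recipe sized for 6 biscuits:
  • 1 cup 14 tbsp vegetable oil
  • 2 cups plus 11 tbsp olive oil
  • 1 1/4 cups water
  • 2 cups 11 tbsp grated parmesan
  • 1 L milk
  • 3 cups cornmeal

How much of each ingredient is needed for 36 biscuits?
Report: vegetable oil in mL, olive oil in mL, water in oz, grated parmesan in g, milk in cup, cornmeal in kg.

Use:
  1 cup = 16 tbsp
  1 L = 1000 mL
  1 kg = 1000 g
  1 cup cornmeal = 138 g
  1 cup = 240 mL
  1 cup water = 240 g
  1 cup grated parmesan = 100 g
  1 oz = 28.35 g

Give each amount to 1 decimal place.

Scaling factor: 36/6 = 6.
vegetable oil: (1 cup + 14 tbsp = 1.875 cup) × 6 × 240 mL/cup = 2700.0 mL
olive oil: (2 cup + 11 tbsp = 2.6875 cup) × 6 × 240 mL/cup = 3870.0 mL
water: 1.25 cup × 6 × 240 g/cup ÷ 28.35 g/oz ≈ 63.5 oz
grated parmesan: (2 cup + 11 tbsp = 2.6875 cup) × 6 × 100 g/cup = 1612.5 g
milk: 1 L × 6 × 1000 mL/L ÷ 240 mL/cup = 25.0 cup
cornmeal: 3 cup × 6 × 138 g/cup ÷ 1000 g/kg ≈ 2.5 kg

vegetable oil: 2700.0 mL; olive oil: 3870.0 mL; water: 63.5 oz; grated parmesan: 1612.5 g; milk: 25.0 cup; cornmeal: 2.5 kg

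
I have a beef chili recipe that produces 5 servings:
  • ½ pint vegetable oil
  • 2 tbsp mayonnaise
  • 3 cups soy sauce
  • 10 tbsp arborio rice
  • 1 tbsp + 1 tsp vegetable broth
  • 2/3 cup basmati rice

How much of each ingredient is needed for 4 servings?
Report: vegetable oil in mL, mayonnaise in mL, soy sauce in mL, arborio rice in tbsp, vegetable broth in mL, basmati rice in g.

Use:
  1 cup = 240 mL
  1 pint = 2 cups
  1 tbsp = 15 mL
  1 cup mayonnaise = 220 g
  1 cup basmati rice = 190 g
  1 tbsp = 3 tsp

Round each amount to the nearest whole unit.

vegetable oil: 192 mL; mayonnaise: 24 mL; soy sauce: 576 mL; arborio rice: 8 tbsp; vegetable broth: 16 mL; basmati rice: 101 g

Scaling factor: 4/5 = 0.8.
vegetable oil: 0.5 pint × 4/5 × 2 cup/pint × 240 mL/cup = 192 mL
mayonnaise: 2 tbsp × 4/5 × 15 mL/tbsp = 24 mL
soy sauce: 3 cup × 4/5 × 240 mL/cup = 576 mL
arborio rice: 10 tbsp × 4/5 = 8 tbsp
vegetable broth: (1 tbsp + 1 tsp = 4/3 tbsp) × 4/5 × 15 mL/tbsp = 16 mL
basmati rice: 2/3 cup × 4/5 × 190 g/cup ≈ 101 g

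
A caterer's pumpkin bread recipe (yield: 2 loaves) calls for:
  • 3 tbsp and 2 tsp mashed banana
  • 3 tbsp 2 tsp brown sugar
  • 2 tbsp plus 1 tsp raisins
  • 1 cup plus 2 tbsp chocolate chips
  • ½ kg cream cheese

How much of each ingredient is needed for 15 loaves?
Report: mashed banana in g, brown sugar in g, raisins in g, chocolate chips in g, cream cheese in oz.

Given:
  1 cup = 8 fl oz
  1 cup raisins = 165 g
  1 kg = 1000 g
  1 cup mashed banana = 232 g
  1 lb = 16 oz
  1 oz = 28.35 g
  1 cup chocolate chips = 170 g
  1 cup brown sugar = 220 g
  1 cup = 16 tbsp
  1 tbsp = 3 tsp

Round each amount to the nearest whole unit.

Scaling factor: 15/2 = 7.5.
mashed banana: (3 tbsp + 2 tsp = 11/3 tbsp) × 15/2 ÷ 16 tbsp/cup × 232 g/cup ≈ 399 g
brown sugar: (3 tbsp + 2 tsp = 11/3 tbsp) × 15/2 ÷ 16 tbsp/cup × 220 g/cup ≈ 378 g
raisins: (2 tbsp + 1 tsp = 7/3 tbsp) × 15/2 ÷ 16 tbsp/cup × 165 g/cup ≈ 180 g
chocolate chips: (1 cup + 2 tbsp = 1.125 cup) × 15/2 × 170 g/cup ≈ 1434 g
cream cheese: 0.5 kg × 15/2 × 1000 g/kg ÷ 28.35 g/oz ≈ 132 oz

mashed banana: 399 g; brown sugar: 378 g; raisins: 180 g; chocolate chips: 1434 g; cream cheese: 132 oz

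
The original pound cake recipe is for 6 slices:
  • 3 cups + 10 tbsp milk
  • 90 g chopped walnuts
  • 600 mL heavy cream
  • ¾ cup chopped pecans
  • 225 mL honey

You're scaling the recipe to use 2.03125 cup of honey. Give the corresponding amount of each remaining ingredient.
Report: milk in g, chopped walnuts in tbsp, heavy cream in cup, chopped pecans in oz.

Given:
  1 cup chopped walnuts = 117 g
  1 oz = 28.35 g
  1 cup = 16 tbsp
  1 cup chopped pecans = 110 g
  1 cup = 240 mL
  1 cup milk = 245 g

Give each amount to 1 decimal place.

The original recipe has 0.9375 cup of honey, so the scaling factor is 2.03125 ÷ 0.9375 = 13/6.
milk: (3 cup + 10 tbsp = 3.625 cup) × 13/6 × 245 g/cup ≈ 1924.3 g
chopped walnuts: 90 g × 13/6 ÷ 117 g/cup × 16 tbsp/cup ≈ 26.7 tbsp
heavy cream: 600 mL × 13/6 ÷ 240 mL/cup ≈ 5.4 cup
chopped pecans: 0.75 cup × 13/6 × 110 g/cup ÷ 28.35 g/oz ≈ 6.3 oz

milk: 1924.3 g; chopped walnuts: 26.7 tbsp; heavy cream: 5.4 cup; chopped pecans: 6.3 oz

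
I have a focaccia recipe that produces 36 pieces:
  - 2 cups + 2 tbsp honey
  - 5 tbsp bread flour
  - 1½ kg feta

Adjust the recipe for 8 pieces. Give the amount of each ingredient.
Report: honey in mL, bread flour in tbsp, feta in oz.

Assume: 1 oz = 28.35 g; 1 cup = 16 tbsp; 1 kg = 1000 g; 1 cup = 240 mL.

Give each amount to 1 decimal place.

honey: 113.3 mL; bread flour: 1.1 tbsp; feta: 11.8 oz

Scaling factor: 8/36 = 2/9.
honey: (2 cup + 2 tbsp = 2.125 cup) × 2/9 × 240 mL/cup ≈ 113.3 mL
bread flour: 5 tbsp × 2/9 ≈ 1.1 tbsp
feta: 1.5 kg × 2/9 × 1000 g/kg ÷ 28.35 g/oz ≈ 11.8 oz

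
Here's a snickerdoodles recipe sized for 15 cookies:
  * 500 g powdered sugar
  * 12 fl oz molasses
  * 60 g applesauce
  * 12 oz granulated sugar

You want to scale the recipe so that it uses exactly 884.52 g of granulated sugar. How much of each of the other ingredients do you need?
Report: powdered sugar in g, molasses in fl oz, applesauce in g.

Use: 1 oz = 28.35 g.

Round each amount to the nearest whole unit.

The original recipe has 340.2 g of granulated sugar, so the scaling factor is 884.52 ÷ 340.2 = 13/5 = 2.6.
powdered sugar: 500 g × 13/5 = 1300 g
molasses: 12 fl oz × 13/5 ≈ 31 fl oz
applesauce: 60 g × 13/5 = 156 g

powdered sugar: 1300 g; molasses: 31 fl oz; applesauce: 156 g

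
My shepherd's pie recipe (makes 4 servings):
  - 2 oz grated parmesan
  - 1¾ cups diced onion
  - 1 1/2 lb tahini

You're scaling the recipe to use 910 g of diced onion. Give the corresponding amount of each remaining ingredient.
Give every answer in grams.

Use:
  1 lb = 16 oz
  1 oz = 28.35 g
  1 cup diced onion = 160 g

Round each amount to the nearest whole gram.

grated parmesan: 184 g; tahini: 2211 g

The original recipe has 280 g of diced onion, so the scaling factor is 910 ÷ 280 = 13/4 = 3.25.
grated parmesan: 2 oz × 13/4 × 28.35 g/oz ≈ 184 g
tahini: 1.5 lb × 13/4 × 16 oz/lb × 28.35 g/oz ≈ 2211 g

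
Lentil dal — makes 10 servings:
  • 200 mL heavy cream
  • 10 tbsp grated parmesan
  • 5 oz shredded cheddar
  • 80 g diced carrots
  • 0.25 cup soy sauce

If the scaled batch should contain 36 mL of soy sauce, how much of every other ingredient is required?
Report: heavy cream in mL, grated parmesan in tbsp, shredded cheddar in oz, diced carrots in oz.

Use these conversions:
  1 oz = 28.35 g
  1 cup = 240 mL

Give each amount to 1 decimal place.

The original recipe has 60 mL of soy sauce, so the scaling factor is 36 ÷ 60 = 3/5 = 0.6.
heavy cream: 200 mL × 3/5 = 120.0 mL
grated parmesan: 10 tbsp × 3/5 = 6.0 tbsp
shredded cheddar: 5 oz × 3/5 = 3.0 oz
diced carrots: 80 g × 3/5 ÷ 28.35 g/oz ≈ 1.7 oz

heavy cream: 120.0 mL; grated parmesan: 6.0 tbsp; shredded cheddar: 3.0 oz; diced carrots: 1.7 oz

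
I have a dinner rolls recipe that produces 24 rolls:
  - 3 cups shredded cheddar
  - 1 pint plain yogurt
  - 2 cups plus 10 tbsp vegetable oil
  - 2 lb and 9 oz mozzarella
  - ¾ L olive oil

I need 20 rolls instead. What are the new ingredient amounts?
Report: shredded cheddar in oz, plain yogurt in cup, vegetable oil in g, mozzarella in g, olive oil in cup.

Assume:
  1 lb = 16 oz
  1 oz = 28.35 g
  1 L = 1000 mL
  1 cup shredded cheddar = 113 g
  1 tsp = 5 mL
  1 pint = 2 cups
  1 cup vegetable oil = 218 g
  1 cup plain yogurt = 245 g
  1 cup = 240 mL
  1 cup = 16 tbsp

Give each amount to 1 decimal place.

Scaling factor: 20/24 = 5/6.
shredded cheddar: 3 cup × 5/6 × 113 g/cup ÷ 28.35 g/oz ≈ 10.0 oz
plain yogurt: 1 pint × 5/6 × 2 cup/pint ≈ 1.7 cup
vegetable oil: (2 cup + 10 tbsp = 2.625 cup) × 5/6 × 218 g/cup ≈ 476.9 g
mozzarella: (2 lb + 9 oz = 2.5625 lb) × 5/6 × 16 oz/lb × 28.35 g/oz ≈ 968.6 g
olive oil: 0.75 L × 5/6 × 1000 mL/L ÷ 240 mL/cup ≈ 2.6 cup

shredded cheddar: 10.0 oz; plain yogurt: 1.7 cup; vegetable oil: 476.9 g; mozzarella: 968.6 g; olive oil: 2.6 cup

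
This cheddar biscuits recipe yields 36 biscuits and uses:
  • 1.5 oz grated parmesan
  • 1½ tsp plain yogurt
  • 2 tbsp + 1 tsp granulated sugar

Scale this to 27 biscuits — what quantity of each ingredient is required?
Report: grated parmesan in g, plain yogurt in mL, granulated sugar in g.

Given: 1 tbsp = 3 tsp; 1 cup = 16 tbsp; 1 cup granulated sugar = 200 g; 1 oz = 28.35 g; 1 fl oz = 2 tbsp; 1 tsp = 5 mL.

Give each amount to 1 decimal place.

Scaling factor: 27/36 = 3/4 = 0.75.
grated parmesan: 1.5 oz × 3/4 × 28.35 g/oz ≈ 31.9 g
plain yogurt: 1.5 tsp × 3/4 × 5 mL/tsp ≈ 5.6 mL
granulated sugar: (2 tbsp + 1 tsp = 7/3 tbsp) × 3/4 ÷ 16 tbsp/cup × 200 g/cup ≈ 21.9 g

grated parmesan: 31.9 g; plain yogurt: 5.6 mL; granulated sugar: 21.9 g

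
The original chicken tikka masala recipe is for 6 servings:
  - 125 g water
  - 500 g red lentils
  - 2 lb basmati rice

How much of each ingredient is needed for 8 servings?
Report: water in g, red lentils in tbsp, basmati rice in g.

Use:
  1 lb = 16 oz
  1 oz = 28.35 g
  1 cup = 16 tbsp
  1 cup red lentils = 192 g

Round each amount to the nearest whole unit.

water: 167 g; red lentils: 56 tbsp; basmati rice: 1210 g

Scaling factor: 8/6 = 4/3.
water: 125 g × 4/3 ≈ 167 g
red lentils: 500 g × 4/3 ÷ 192 g/cup × 16 tbsp/cup ≈ 56 tbsp
basmati rice: 2 lb × 4/3 × 16 oz/lb × 28.35 g/oz ≈ 1210 g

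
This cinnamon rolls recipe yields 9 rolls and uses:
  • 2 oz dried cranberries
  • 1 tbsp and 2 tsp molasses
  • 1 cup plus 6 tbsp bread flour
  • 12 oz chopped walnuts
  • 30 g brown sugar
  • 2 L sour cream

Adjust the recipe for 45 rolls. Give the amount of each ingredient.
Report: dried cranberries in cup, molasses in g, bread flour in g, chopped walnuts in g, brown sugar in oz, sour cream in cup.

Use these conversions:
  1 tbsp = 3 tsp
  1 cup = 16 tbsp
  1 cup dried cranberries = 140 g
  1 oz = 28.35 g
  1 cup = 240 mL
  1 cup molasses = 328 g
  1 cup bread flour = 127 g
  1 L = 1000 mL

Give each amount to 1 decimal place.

Scaling factor: 45/9 = 5.
dried cranberries: 2 oz × 5 × 28.35 g/oz ÷ 140 g/cup ≈ 2.0 cup
molasses: (1 tbsp + 2 tsp = 5/3 tbsp) × 5 ÷ 16 tbsp/cup × 328 g/cup ≈ 170.8 g
bread flour: (1 cup + 6 tbsp = 1.375 cup) × 5 × 127 g/cup ≈ 873.1 g
chopped walnuts: 12 oz × 5 × 28.35 g/oz = 1701.0 g
brown sugar: 30 g × 5 ÷ 28.35 g/oz ≈ 5.3 oz
sour cream: 2 L × 5 × 1000 mL/L ÷ 240 mL/cup ≈ 41.7 cup

dried cranberries: 2.0 cup; molasses: 170.8 g; bread flour: 873.1 g; chopped walnuts: 1701.0 g; brown sugar: 5.3 oz; sour cream: 41.7 cup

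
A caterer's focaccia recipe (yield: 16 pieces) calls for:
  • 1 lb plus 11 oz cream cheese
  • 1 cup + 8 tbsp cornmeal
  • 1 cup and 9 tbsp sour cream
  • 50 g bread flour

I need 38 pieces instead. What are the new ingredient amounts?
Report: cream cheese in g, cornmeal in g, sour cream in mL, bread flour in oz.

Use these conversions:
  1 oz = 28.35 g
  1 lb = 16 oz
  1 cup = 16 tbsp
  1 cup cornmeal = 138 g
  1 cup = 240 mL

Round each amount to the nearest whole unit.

cream cheese: 1818 g; cornmeal: 492 g; sour cream: 891 mL; bread flour: 4 oz

Scaling factor: 38/16 = 19/8 = 2.375.
cream cheese: (1 lb + 11 oz = 1.6875 lb) × 19/8 × 16 oz/lb × 28.35 g/oz ≈ 1818 g
cornmeal: (1 cup + 8 tbsp = 1.5 cup) × 19/8 × 138 g/cup ≈ 492 g
sour cream: (1 cup + 9 tbsp = 1.5625 cup) × 19/8 × 240 mL/cup ≈ 891 mL
bread flour: 50 g × 19/8 ÷ 28.35 g/oz ≈ 4 oz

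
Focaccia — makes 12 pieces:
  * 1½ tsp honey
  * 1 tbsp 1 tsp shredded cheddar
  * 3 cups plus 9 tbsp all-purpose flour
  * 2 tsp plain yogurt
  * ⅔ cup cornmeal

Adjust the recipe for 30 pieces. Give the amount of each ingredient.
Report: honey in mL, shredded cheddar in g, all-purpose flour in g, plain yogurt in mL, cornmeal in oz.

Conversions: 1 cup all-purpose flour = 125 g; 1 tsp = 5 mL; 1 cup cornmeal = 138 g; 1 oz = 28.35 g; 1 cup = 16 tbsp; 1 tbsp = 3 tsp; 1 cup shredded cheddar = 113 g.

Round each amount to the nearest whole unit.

Scaling factor: 30/12 = 5/2 = 2.5.
honey: 1.5 tsp × 5/2 × 5 mL/tsp ≈ 19 mL
shredded cheddar: (1 tbsp + 1 tsp = 4/3 tbsp) × 5/2 ÷ 16 tbsp/cup × 113 g/cup ≈ 24 g
all-purpose flour: (3 cup + 9 tbsp = 3.5625 cup) × 5/2 × 125 g/cup ≈ 1113 g
plain yogurt: 2 tsp × 5/2 × 5 mL/tsp = 25 mL
cornmeal: 2/3 cup × 5/2 × 138 g/cup ÷ 28.35 g/oz ≈ 8 oz

honey: 19 mL; shredded cheddar: 24 g; all-purpose flour: 1113 g; plain yogurt: 25 mL; cornmeal: 8 oz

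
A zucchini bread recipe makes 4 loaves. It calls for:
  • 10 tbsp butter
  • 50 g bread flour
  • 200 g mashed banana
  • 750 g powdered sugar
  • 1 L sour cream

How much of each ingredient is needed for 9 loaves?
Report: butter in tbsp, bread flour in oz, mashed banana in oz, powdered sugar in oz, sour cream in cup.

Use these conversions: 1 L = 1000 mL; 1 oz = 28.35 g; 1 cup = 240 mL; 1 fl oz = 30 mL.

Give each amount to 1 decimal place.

Scaling factor: 9/4 = 2.25.
butter: 10 tbsp × 9/4 = 22.5 tbsp
bread flour: 50 g × 9/4 ÷ 28.35 g/oz ≈ 4.0 oz
mashed banana: 200 g × 9/4 ÷ 28.35 g/oz ≈ 15.9 oz
powdered sugar: 750 g × 9/4 ÷ 28.35 g/oz ≈ 59.5 oz
sour cream: 1 L × 9/4 × 1000 mL/L ÷ 240 mL/cup ≈ 9.4 cup

butter: 22.5 tbsp; bread flour: 4.0 oz; mashed banana: 15.9 oz; powdered sugar: 59.5 oz; sour cream: 9.4 cup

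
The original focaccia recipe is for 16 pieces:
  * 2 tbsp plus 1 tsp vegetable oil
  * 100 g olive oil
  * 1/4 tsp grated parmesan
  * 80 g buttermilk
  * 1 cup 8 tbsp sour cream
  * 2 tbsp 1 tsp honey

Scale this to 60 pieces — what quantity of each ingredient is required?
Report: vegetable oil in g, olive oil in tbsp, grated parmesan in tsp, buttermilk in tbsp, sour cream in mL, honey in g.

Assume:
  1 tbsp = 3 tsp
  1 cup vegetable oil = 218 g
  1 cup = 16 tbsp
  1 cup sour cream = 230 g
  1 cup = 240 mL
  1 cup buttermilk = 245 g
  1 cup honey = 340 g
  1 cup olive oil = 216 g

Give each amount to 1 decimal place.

Scaling factor: 60/16 = 15/4 = 3.75.
vegetable oil: (2 tbsp + 1 tsp = 7/3 tbsp) × 15/4 ÷ 16 tbsp/cup × 218 g/cup ≈ 119.2 g
olive oil: 100 g × 15/4 ÷ 216 g/cup × 16 tbsp/cup ≈ 27.8 tbsp
grated parmesan: 0.25 tsp × 15/4 ≈ 0.9 tsp
buttermilk: 80 g × 15/4 ÷ 245 g/cup × 16 tbsp/cup ≈ 19.6 tbsp
sour cream: (1 cup + 8 tbsp = 1.5 cup) × 15/4 × 240 mL/cup = 1350.0 mL
honey: (2 tbsp + 1 tsp = 7/3 tbsp) × 15/4 ÷ 16 tbsp/cup × 340 g/cup ≈ 185.9 g

vegetable oil: 119.2 g; olive oil: 27.8 tbsp; grated parmesan: 0.9 tsp; buttermilk: 19.6 tbsp; sour cream: 1350.0 mL; honey: 185.9 g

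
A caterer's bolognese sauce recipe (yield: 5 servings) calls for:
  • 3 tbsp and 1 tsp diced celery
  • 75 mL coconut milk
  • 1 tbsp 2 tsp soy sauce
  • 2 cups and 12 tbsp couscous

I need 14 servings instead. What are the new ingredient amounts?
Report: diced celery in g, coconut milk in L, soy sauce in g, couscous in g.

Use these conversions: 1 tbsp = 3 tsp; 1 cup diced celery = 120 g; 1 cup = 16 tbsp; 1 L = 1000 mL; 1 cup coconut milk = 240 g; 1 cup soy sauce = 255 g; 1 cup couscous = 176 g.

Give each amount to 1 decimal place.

diced celery: 70.0 g; coconut milk: 0.2 L; soy sauce: 74.4 g; couscous: 1355.2 g

Scaling factor: 14/5 = 2.8.
diced celery: (3 tbsp + 1 tsp = 10/3 tbsp) × 14/5 ÷ 16 tbsp/cup × 120 g/cup = 70.0 g
coconut milk: 75 mL × 14/5 ÷ 1000 mL/L ≈ 0.2 L
soy sauce: (1 tbsp + 2 tsp = 5/3 tbsp) × 14/5 ÷ 16 tbsp/cup × 255 g/cup ≈ 74.4 g
couscous: (2 cup + 12 tbsp = 2.75 cup) × 14/5 × 176 g/cup = 1355.2 g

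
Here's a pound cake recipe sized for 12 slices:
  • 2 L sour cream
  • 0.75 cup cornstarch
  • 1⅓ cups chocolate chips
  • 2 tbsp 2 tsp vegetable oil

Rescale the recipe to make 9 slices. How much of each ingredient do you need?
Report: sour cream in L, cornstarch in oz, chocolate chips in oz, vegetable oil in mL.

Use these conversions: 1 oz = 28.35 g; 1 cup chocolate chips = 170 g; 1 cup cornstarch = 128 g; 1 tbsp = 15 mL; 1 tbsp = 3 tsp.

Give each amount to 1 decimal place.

Scaling factor: 9/12 = 3/4 = 0.75.
sour cream: 2 L × 3/4 = 1.5 L
cornstarch: 0.75 cup × 3/4 × 128 g/cup ÷ 28.35 g/oz ≈ 2.5 oz
chocolate chips: 4/3 cup × 3/4 × 170 g/cup ÷ 28.35 g/oz ≈ 6.0 oz
vegetable oil: (2 tbsp + 2 tsp = 8/3 tbsp) × 3/4 × 15 mL/tbsp = 30.0 mL

sour cream: 1.5 L; cornstarch: 2.5 oz; chocolate chips: 6.0 oz; vegetable oil: 30.0 mL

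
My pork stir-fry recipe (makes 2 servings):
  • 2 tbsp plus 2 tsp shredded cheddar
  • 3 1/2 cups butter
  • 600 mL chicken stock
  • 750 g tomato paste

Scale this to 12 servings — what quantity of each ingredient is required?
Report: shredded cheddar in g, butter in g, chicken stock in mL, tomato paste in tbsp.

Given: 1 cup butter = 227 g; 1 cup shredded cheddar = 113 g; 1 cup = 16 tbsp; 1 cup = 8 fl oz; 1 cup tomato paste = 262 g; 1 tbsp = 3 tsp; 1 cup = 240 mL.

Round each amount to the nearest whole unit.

shredded cheddar: 113 g; butter: 4767 g; chicken stock: 3600 mL; tomato paste: 275 tbsp

Scaling factor: 12/2 = 6.
shredded cheddar: (2 tbsp + 2 tsp = 8/3 tbsp) × 6 ÷ 16 tbsp/cup × 113 g/cup = 113 g
butter: 3.5 cup × 6 × 227 g/cup = 4767 g
chicken stock: 600 mL × 6 = 3600 mL
tomato paste: 750 g × 6 ÷ 262 g/cup × 16 tbsp/cup ≈ 275 tbsp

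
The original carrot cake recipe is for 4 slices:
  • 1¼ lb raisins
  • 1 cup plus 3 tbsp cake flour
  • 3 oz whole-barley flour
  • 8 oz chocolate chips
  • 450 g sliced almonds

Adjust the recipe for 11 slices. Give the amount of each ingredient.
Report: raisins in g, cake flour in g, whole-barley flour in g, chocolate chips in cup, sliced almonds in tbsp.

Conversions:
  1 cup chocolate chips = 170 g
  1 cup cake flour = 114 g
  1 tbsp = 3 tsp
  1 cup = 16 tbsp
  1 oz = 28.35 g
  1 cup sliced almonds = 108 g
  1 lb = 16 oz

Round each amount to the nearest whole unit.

raisins: 1559 g; cake flour: 372 g; whole-barley flour: 234 g; chocolate chips: 4 cup; sliced almonds: 183 tbsp

Scaling factor: 11/4 = 2.75.
raisins: 1.25 lb × 11/4 × 16 oz/lb × 28.35 g/oz ≈ 1559 g
cake flour: (1 cup + 3 tbsp = 1.1875 cup) × 11/4 × 114 g/cup ≈ 372 g
whole-barley flour: 3 oz × 11/4 × 28.35 g/oz ≈ 234 g
chocolate chips: 8 oz × 11/4 × 28.35 g/oz ÷ 170 g/cup ≈ 4 cup
sliced almonds: 450 g × 11/4 ÷ 108 g/cup × 16 tbsp/cup ≈ 183 tbsp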